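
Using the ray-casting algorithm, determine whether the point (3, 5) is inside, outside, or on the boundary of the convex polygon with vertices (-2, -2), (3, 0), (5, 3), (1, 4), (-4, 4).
The point (3, 5) lies strictly outside the polygon

Cast a horizontal ray to the right from the query point and count how many polygon edges it crosses (each edge strictly once or zero times, handled with the usual half-open convention). 
Parity of crossings → even ⇒ outside.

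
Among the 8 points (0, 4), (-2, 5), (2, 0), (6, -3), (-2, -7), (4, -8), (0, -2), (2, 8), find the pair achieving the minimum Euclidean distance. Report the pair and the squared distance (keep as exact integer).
Pair = ((0, 4), (-2, 5)); squared distance = 5

Compute all C(8, 2) = 28 pairwise squared distances (x_i − x_j)² + (y_i − y_j)². The minimum is 5, attained by the pair ((0, 4), (-2, 5)).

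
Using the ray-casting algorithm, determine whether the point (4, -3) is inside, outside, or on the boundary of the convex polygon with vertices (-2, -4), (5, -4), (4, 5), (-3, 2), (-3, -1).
The point (4, -3) lies strictly inside the polygon

Cast a horizontal ray to the right from the query point and count how many polygon edges it crosses (each edge strictly once or zero times, handled with the usual half-open convention). 
Parity of crossings → odd ⇒ inside.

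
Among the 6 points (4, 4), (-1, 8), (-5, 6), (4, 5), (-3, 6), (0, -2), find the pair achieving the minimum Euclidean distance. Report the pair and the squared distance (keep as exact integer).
Pair = ((4, 4), (4, 5)); squared distance = 1

Compute all C(6, 2) = 15 pairwise squared distances (x_i − x_j)² + (y_i − y_j)². The minimum is 1, attained by the pair ((4, 4), (4, 5)).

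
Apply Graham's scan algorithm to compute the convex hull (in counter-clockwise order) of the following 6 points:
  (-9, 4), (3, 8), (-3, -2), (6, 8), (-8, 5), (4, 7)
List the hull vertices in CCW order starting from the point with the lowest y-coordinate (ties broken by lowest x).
Hull (CCW) = [(-3, -2), (6, 8), (3, 8), (-8, 5), (-9, 4)]

Graham scan procedure:
  1. Find the pivot p₀ = point with lowest y (tie → lowest x): (-3, -2).
  2. Sort the remaining points by polar angle around p₀.
  3. Walk through sorted points, maintaining a stack; pop the top while the last three entries make a non-left turn (cross product ≤ 0).
  4. Final stack is the convex hull in CCW order: (-3, -2), (6, 8), (3, 8), (-8, 5), (-9, 4).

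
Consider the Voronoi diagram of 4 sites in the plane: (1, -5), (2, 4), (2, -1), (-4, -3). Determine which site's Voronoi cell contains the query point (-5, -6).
Nearest site = (-4, -3)

The Voronoi cell of site s contains exactly those query points closer to s than to any other site. Compute squared distances from q = (-5, -6) to each site:
  (-4 − -5)² + (-3 − -6)² = 10
  (1 − -5)² + (-5 − -6)² = 37
  (2 − -5)² + (-1 − -6)² = 74
  (2 − -5)² + (4 − -6)² = 149
Minimum is attained by (-4, -3), so q lies in its Voronoi cell.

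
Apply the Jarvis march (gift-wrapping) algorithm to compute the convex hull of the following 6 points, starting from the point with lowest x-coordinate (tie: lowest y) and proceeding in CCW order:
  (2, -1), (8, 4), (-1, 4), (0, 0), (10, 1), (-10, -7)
Hull (CCW) = [(-10, -7), (10, 1), (8, 4), (-1, 4)]

Jarvis march: at each step, from the current hull vertex p, select the next vertex q as the point such that every other point lies strictly to the left of (or on) the directed line p → q. (Equivalently: for every other point r, the cross product (q − p) × (r − p) ≥ 0.)
Starting point (lowest x, tie lowest y): (-10, -7). Wrap until returning to start. Resulting hull: (-10, -7), (10, 1), (8, 4), (-1, 4).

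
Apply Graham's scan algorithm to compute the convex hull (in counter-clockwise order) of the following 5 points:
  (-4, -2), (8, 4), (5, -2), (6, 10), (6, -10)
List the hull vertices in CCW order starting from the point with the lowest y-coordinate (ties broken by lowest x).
Hull (CCW) = [(6, -10), (8, 4), (6, 10), (-4, -2)]

Graham scan procedure:
  1. Find the pivot p₀ = point with lowest y (tie → lowest x): (6, -10).
  2. Sort the remaining points by polar angle around p₀.
  3. Walk through sorted points, maintaining a stack; pop the top while the last three entries make a non-left turn (cross product ≤ 0).
  4. Final stack is the convex hull in CCW order: (6, -10), (8, 4), (6, 10), (-4, -2).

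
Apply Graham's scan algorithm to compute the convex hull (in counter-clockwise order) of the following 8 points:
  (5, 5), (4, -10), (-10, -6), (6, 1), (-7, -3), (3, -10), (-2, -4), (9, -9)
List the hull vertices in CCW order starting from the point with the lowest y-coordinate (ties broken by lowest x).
Hull (CCW) = [(3, -10), (4, -10), (9, -9), (5, 5), (-7, -3), (-10, -6)]

Graham scan procedure:
  1. Find the pivot p₀ = point with lowest y (tie → lowest x): (3, -10).
  2. Sort the remaining points by polar angle around p₀.
  3. Walk through sorted points, maintaining a stack; pop the top while the last three entries make a non-left turn (cross product ≤ 0).
  4. Final stack is the convex hull in CCW order: (3, -10), (4, -10), (9, -9), (5, 5), (-7, -3), (-10, -6).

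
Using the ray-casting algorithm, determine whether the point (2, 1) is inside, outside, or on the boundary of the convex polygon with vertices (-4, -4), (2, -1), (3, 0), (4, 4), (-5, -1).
The point (2, 1) lies strictly inside the polygon

Cast a horizontal ray to the right from the query point and count how many polygon edges it crosses (each edge strictly once or zero times, handled with the usual half-open convention). 
Parity of crossings → odd ⇒ inside.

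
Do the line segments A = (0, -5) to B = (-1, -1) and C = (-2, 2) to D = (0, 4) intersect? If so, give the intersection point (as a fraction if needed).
No (intersection of containing lines falls outside at least one segment)

Parametrize and solve: t = 9/5, s = 1/10. At least one of these is outside [0, 1], so the segments do not intersect.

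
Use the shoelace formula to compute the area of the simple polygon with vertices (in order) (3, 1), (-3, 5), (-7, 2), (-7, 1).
Area = 22

Shoelace formula: Area = (1/2) |Σ_i (x_i · y_{i+1} − x_{i+1} · y_i)| (indices mod n). Compute each cross term:
  (3)(5) − (-3)(1) = 18
  (-3)(2) − (-7)(5) = 29
  (-7)(1) − (-7)(2) = 7
  (-7)(1) − (3)(1) = -10
Sum = 44, so (signed) Area = 44/2 = 22, |Area| = 22.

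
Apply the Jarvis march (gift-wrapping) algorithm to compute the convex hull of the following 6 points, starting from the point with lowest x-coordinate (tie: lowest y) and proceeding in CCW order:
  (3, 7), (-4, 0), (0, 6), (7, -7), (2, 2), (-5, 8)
Hull (CCW) = [(-5, 8), (-4, 0), (7, -7), (3, 7)]

Jarvis march: at each step, from the current hull vertex p, select the next vertex q as the point such that every other point lies strictly to the left of (or on) the directed line p → q. (Equivalently: for every other point r, the cross product (q − p) × (r − p) ≥ 0.)
Starting point (lowest x, tie lowest y): (-5, 8). Wrap until returning to start. Resulting hull: (-5, 8), (-4, 0), (7, -7), (3, 7).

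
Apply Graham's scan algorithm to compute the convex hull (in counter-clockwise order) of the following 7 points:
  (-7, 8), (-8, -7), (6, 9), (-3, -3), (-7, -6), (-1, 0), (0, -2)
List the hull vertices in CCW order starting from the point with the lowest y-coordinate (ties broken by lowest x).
Hull (CCW) = [(-8, -7), (0, -2), (6, 9), (-7, 8)]

Graham scan procedure:
  1. Find the pivot p₀ = point with lowest y (tie → lowest x): (-8, -7).
  2. Sort the remaining points by polar angle around p₀.
  3. Walk through sorted points, maintaining a stack; pop the top while the last three entries make a non-left turn (cross product ≤ 0).
  4. Final stack is the convex hull in CCW order: (-8, -7), (0, -2), (6, 9), (-7, 8).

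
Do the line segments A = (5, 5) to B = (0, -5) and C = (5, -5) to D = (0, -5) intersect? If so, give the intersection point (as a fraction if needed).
Yes; intersection at (0, -5) (t = 1 on AB, s = 1 on CD)

Parametrize AB as A + t(B − A) = (5 + -5 t, 5 + -10 t) and CD as C + s(D − C) = (5 + -5 s, -5 + 0 s). Solve the linear system for (t, s). Determinant = 50 ≠ 0, so a unique intersection of the containing lines exists. Solution: t = 1, s = 1 — both in [0, 1], so the segments cross. Intersection point: (0, -5).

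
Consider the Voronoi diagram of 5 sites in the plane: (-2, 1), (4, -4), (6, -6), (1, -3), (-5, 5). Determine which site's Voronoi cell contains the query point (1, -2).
Nearest site = (1, -3)

The Voronoi cell of site s contains exactly those query points closer to s than to any other site. Compute squared distances from q = (1, -2) to each site:
  (1 − 1)² + (-3 − -2)² = 1
  (4 − 1)² + (-4 − -2)² = 13
  (-2 − 1)² + (1 − -2)² = 18
  (6 − 1)² + (-6 − -2)² = 41
  (-5 − 1)² + (5 − -2)² = 85
Minimum is attained by (1, -3), so q lies in its Voronoi cell.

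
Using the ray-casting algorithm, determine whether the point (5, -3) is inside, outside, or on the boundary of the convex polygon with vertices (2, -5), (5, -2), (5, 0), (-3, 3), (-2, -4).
The point (5, -3) lies strictly outside the polygon

Cast a horizontal ray to the right from the query point and count how many polygon edges it crosses (each edge strictly once or zero times, handled with the usual half-open convention). 
Parity of crossings → even ⇒ outside.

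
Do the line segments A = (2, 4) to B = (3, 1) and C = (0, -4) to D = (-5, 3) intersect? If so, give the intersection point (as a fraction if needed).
No (intersection of containing lines falls outside at least one segment)

Parametrize and solve: t = 27/4, s = -7/4. At least one of these is outside [0, 1], so the segments do not intersect.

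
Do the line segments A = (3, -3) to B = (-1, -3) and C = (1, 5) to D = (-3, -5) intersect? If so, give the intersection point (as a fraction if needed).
No (intersection of containing lines falls outside at least one segment)

Parametrize and solve: t = 13/10, s = 4/5. At least one of these is outside [0, 1], so the segments do not intersect.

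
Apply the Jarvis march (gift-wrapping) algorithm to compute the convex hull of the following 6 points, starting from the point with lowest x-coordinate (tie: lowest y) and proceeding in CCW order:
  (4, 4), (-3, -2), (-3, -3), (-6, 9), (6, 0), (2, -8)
Hull (CCW) = [(-6, 9), (-3, -3), (2, -8), (6, 0), (4, 4)]

Jarvis march: at each step, from the current hull vertex p, select the next vertex q as the point such that every other point lies strictly to the left of (or on) the directed line p → q. (Equivalently: for every other point r, the cross product (q − p) × (r − p) ≥ 0.)
Starting point (lowest x, tie lowest y): (-6, 9). Wrap until returning to start. Resulting hull: (-6, 9), (-3, -3), (2, -8), (6, 0), (4, 4).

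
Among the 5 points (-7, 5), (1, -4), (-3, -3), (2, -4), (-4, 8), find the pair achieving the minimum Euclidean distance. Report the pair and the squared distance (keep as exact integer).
Pair = ((1, -4), (2, -4)); squared distance = 1

Compute all C(5, 2) = 10 pairwise squared distances (x_i − x_j)² + (y_i − y_j)². The minimum is 1, attained by the pair ((1, -4), (2, -4)).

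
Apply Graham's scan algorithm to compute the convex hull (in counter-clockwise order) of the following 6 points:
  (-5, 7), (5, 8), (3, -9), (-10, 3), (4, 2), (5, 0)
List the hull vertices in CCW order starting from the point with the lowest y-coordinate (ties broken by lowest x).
Hull (CCW) = [(3, -9), (5, 0), (5, 8), (-5, 7), (-10, 3)]

Graham scan procedure:
  1. Find the pivot p₀ = point with lowest y (tie → lowest x): (3, -9).
  2. Sort the remaining points by polar angle around p₀.
  3. Walk through sorted points, maintaining a stack; pop the top while the last three entries make a non-left turn (cross product ≤ 0).
  4. Final stack is the convex hull in CCW order: (3, -9), (5, 0), (5, 8), (-5, 7), (-10, 3).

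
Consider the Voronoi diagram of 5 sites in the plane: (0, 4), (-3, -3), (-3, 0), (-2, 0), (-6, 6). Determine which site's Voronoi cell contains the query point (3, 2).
Nearest site = (0, 4)

The Voronoi cell of site s contains exactly those query points closer to s than to any other site. Compute squared distances from q = (3, 2) to each site:
  (0 − 3)² + (4 − 2)² = 13
  (-2 − 3)² + (0 − 2)² = 29
  (-3 − 3)² + (0 − 2)² = 40
  (-3 − 3)² + (-3 − 2)² = 61
  (-6 − 3)² + (6 − 2)² = 97
Minimum is attained by (0, 4), so q lies in its Voronoi cell.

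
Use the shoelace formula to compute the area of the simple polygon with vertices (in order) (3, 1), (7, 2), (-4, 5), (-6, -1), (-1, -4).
Area = 55

Shoelace formula: Area = (1/2) |Σ_i (x_i · y_{i+1} − x_{i+1} · y_i)| (indices mod n). Compute each cross term:
  (3)(2) − (7)(1) = -1
  (7)(5) − (-4)(2) = 43
  (-4)(-1) − (-6)(5) = 34
  (-6)(-4) − (-1)(-1) = 23
  (-1)(1) − (3)(-4) = 11
Sum = 110, so (signed) Area = 110/2 = 55, |Area| = 55.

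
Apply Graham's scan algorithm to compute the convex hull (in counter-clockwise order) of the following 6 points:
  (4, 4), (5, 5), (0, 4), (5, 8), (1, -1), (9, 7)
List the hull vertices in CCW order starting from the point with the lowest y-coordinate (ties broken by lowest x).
Hull (CCW) = [(1, -1), (9, 7), (5, 8), (0, 4)]

Graham scan procedure:
  1. Find the pivot p₀ = point with lowest y (tie → lowest x): (1, -1).
  2. Sort the remaining points by polar angle around p₀.
  3. Walk through sorted points, maintaining a stack; pop the top while the last three entries make a non-left turn (cross product ≤ 0).
  4. Final stack is the convex hull in CCW order: (1, -1), (9, 7), (5, 8), (0, 4).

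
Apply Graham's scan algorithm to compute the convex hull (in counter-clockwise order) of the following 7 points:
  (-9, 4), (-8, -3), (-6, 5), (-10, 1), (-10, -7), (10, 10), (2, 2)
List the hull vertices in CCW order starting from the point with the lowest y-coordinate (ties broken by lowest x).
Hull (CCW) = [(-10, -7), (2, 2), (10, 10), (-6, 5), (-9, 4), (-10, 1)]

Graham scan procedure:
  1. Find the pivot p₀ = point with lowest y (tie → lowest x): (-10, -7).
  2. Sort the remaining points by polar angle around p₀.
  3. Walk through sorted points, maintaining a stack; pop the top while the last three entries make a non-left turn (cross product ≤ 0).
  4. Final stack is the convex hull in CCW order: (-10, -7), (2, 2), (10, 10), (-6, 5), (-9, 4), (-10, 1).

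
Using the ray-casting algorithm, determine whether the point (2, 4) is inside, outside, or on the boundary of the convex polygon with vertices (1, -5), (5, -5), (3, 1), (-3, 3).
The point (2, 4) lies strictly outside the polygon

Cast a horizontal ray to the right from the query point and count how many polygon edges it crosses (each edge strictly once or zero times, handled with the usual half-open convention). 
Parity of crossings → even ⇒ outside.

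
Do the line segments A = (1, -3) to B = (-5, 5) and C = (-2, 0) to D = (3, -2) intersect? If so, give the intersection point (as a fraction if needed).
Yes; intersection at (-13/14, -3/7) (t = 9/28 on AB, s = 3/14 on CD)

Parametrize AB as A + t(B − A) = (1 + -6 t, -3 + 8 t) and CD as C + s(D − C) = (-2 + 5 s, 0 + -2 s). Solve the linear system for (t, s). Determinant = 28 ≠ 0, so a unique intersection of the containing lines exists. Solution: t = 9/28, s = 3/14 — both in [0, 1], so the segments cross. Intersection point: (-13/14, -3/7).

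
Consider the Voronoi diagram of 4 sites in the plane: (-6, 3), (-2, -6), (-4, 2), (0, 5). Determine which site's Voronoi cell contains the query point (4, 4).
Nearest site = (0, 5)

The Voronoi cell of site s contains exactly those query points closer to s than to any other site. Compute squared distances from q = (4, 4) to each site:
  (0 − 4)² + (5 − 4)² = 17
  (-4 − 4)² + (2 − 4)² = 68
  (-6 − 4)² + (3 − 4)² = 101
  (-2 − 4)² + (-6 − 4)² = 136
Minimum is attained by (0, 5), so q lies in its Voronoi cell.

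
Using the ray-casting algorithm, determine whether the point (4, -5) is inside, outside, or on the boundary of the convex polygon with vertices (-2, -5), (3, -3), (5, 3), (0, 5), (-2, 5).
The point (4, -5) lies strictly outside the polygon

Cast a horizontal ray to the right from the query point and count how many polygon edges it crosses (each edge strictly once or zero times, handled with the usual half-open convention). 
Parity of crossings → even ⇒ outside.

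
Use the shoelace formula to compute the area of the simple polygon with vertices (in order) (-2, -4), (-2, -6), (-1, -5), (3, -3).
Area = 4

Shoelace formula: Area = (1/2) |Σ_i (x_i · y_{i+1} − x_{i+1} · y_i)| (indices mod n). Compute each cross term:
  (-2)(-6) − (-2)(-4) = 4
  (-2)(-5) − (-1)(-6) = 4
  (-1)(-3) − (3)(-5) = 18
  (3)(-4) − (-2)(-3) = -18
Sum = 8, so (signed) Area = 8/2 = 4, |Area| = 4.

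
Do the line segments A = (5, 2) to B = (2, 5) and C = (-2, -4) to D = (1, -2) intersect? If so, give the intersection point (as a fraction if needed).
No (intersection of containing lines falls outside at least one segment)

Parametrize and solve: t = -4/15, s = 13/5. At least one of these is outside [0, 1], so the segments do not intersect.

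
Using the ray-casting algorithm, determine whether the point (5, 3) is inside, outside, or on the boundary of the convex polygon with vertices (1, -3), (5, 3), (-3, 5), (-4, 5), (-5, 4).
The point (5, 3) lies on the polygon boundary

Boundary check: the query satisfies the collinearity and bounding-box conditions for some polygon edge, so it lies exactly on the boundary.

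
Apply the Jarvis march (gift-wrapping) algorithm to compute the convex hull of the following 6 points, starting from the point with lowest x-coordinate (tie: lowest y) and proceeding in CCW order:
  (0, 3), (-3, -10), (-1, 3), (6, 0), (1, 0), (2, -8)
Hull (CCW) = [(-3, -10), (2, -8), (6, 0), (0, 3), (-1, 3)]

Jarvis march: at each step, from the current hull vertex p, select the next vertex q as the point such that every other point lies strictly to the left of (or on) the directed line p → q. (Equivalently: for every other point r, the cross product (q − p) × (r − p) ≥ 0.)
Starting point (lowest x, tie lowest y): (-3, -10). Wrap until returning to start. Resulting hull: (-3, -10), (2, -8), (6, 0), (0, 3), (-1, 3).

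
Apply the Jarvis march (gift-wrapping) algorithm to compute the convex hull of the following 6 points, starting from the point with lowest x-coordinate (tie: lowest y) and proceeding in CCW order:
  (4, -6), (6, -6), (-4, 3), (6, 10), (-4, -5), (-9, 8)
Hull (CCW) = [(-9, 8), (-4, -5), (4, -6), (6, -6), (6, 10)]

Jarvis march: at each step, from the current hull vertex p, select the next vertex q as the point such that every other point lies strictly to the left of (or on) the directed line p → q. (Equivalently: for every other point r, the cross product (q − p) × (r − p) ≥ 0.)
Starting point (lowest x, tie lowest y): (-9, 8). Wrap until returning to start. Resulting hull: (-9, 8), (-4, -5), (4, -6), (6, -6), (6, 10).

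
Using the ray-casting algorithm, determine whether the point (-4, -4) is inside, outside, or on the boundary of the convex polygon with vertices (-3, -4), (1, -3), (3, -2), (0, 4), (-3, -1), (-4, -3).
The point (-4, -4) lies strictly outside the polygon

Cast a horizontal ray to the right from the query point and count how many polygon edges it crosses (each edge strictly once or zero times, handled with the usual half-open convention). 
Parity of crossings → even ⇒ outside.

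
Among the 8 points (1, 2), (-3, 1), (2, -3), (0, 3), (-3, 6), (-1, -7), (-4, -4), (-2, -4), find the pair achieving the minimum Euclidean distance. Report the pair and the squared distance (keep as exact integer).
Pair = ((1, 2), (0, 3)); squared distance = 2

Compute all C(8, 2) = 28 pairwise squared distances (x_i − x_j)² + (y_i − y_j)². The minimum is 2, attained by the pair ((1, 2), (0, 3)).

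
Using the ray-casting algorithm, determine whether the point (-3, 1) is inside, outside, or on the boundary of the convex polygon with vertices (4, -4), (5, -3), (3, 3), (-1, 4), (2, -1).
The point (-3, 1) lies strictly outside the polygon

Cast a horizontal ray to the right from the query point and count how many polygon edges it crosses (each edge strictly once or zero times, handled with the usual half-open convention). 
Parity of crossings → even ⇒ outside.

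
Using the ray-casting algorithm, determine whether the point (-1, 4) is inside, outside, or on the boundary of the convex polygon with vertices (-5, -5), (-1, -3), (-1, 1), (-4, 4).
The point (-1, 4) lies strictly outside the polygon

Cast a horizontal ray to the right from the query point and count how many polygon edges it crosses (each edge strictly once or zero times, handled with the usual half-open convention). 
Parity of crossings → even ⇒ outside.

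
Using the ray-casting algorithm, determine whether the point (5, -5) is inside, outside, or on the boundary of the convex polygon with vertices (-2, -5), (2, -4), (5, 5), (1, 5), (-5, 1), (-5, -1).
The point (5, -5) lies strictly outside the polygon

Cast a horizontal ray to the right from the query point and count how many polygon edges it crosses (each edge strictly once or zero times, handled with the usual half-open convention). 
Parity of crossings → even ⇒ outside.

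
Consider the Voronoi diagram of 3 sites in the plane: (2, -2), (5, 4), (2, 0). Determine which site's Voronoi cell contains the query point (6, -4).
Nearest site = (2, -2)

The Voronoi cell of site s contains exactly those query points closer to s than to any other site. Compute squared distances from q = (6, -4) to each site:
  (2 − 6)² + (-2 − -4)² = 20
  (2 − 6)² + (0 − -4)² = 32
  (5 − 6)² + (4 − -4)² = 65
Minimum is attained by (2, -2), so q lies in its Voronoi cell.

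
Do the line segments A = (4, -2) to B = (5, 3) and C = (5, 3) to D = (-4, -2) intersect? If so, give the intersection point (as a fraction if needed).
Yes; intersection at (5, 3) (t = 1 on AB, s = 0 on CD)

Parametrize AB as A + t(B − A) = (4 + 1 t, -2 + 5 t) and CD as C + s(D − C) = (5 + -9 s, 3 + -5 s). Solve the linear system for (t, s). Determinant = -40 ≠ 0, so a unique intersection of the containing lines exists. Solution: t = 1, s = 0 — both in [0, 1], so the segments cross. Intersection point: (5, 3).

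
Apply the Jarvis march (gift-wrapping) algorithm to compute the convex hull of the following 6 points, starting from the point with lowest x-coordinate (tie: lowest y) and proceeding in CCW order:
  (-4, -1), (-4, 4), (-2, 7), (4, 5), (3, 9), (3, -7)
Hull (CCW) = [(-4, -1), (3, -7), (4, 5), (3, 9), (-2, 7), (-4, 4)]

Jarvis march: at each step, from the current hull vertex p, select the next vertex q as the point such that every other point lies strictly to the left of (or on) the directed line p → q. (Equivalently: for every other point r, the cross product (q − p) × (r − p) ≥ 0.)
Starting point (lowest x, tie lowest y): (-4, -1). Wrap until returning to start. Resulting hull: (-4, -1), (3, -7), (4, 5), (3, 9), (-2, 7), (-4, 4).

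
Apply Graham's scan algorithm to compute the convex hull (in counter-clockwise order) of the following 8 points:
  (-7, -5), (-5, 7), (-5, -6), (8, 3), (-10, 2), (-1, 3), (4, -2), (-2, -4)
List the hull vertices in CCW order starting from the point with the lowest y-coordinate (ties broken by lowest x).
Hull (CCW) = [(-5, -6), (4, -2), (8, 3), (-5, 7), (-10, 2), (-7, -5)]

Graham scan procedure:
  1. Find the pivot p₀ = point with lowest y (tie → lowest x): (-5, -6).
  2. Sort the remaining points by polar angle around p₀.
  3. Walk through sorted points, maintaining a stack; pop the top while the last three entries make a non-left turn (cross product ≤ 0).
  4. Final stack is the convex hull in CCW order: (-5, -6), (4, -2), (8, 3), (-5, 7), (-10, 2), (-7, -5).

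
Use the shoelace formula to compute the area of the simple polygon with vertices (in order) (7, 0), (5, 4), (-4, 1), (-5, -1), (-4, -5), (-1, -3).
Area = 107/2

Shoelace formula: Area = (1/2) |Σ_i (x_i · y_{i+1} − x_{i+1} · y_i)| (indices mod n). Compute each cross term:
  (7)(4) − (5)(0) = 28
  (5)(1) − (-4)(4) = 21
  (-4)(-1) − (-5)(1) = 9
  (-5)(-5) − (-4)(-1) = 21
  (-4)(-3) − (-1)(-5) = 7
  (-1)(0) − (7)(-3) = 21
Sum = 107, so (signed) Area = 107/2 = 107/2, |Area| = 107/2.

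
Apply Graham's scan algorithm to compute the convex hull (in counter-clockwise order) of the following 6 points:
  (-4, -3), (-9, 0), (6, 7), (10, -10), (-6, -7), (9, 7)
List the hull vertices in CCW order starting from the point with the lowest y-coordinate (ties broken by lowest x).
Hull (CCW) = [(10, -10), (9, 7), (6, 7), (-9, 0), (-6, -7)]

Graham scan procedure:
  1. Find the pivot p₀ = point with lowest y (tie → lowest x): (10, -10).
  2. Sort the remaining points by polar angle around p₀.
  3. Walk through sorted points, maintaining a stack; pop the top while the last three entries make a non-left turn (cross product ≤ 0).
  4. Final stack is the convex hull in CCW order: (10, -10), (9, 7), (6, 7), (-9, 0), (-6, -7).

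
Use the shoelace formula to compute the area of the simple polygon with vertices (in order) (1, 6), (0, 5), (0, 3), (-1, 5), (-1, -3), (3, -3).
Area = 49/2

Shoelace formula: Area = (1/2) |Σ_i (x_i · y_{i+1} − x_{i+1} · y_i)| (indices mod n). Compute each cross term:
  (1)(5) − (0)(6) = 5
  (0)(3) − (0)(5) = 0
  (0)(5) − (-1)(3) = 3
  (-1)(-3) − (-1)(5) = 8
  (-1)(-3) − (3)(-3) = 12
  (3)(6) − (1)(-3) = 21
Sum = 49, so (signed) Area = 49/2 = 49/2, |Area| = 49/2.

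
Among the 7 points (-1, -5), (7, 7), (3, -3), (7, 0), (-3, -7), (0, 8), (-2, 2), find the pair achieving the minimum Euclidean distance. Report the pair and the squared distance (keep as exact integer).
Pair = ((-1, -5), (-3, -7)); squared distance = 8

Compute all C(7, 2) = 21 pairwise squared distances (x_i − x_j)² + (y_i − y_j)². The minimum is 8, attained by the pair ((-1, -5), (-3, -7)).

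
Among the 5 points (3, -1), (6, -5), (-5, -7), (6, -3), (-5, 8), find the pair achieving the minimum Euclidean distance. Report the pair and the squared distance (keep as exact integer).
Pair = ((6, -5), (6, -3)); squared distance = 4

Compute all C(5, 2) = 10 pairwise squared distances (x_i − x_j)² + (y_i − y_j)². The minimum is 4, attained by the pair ((6, -5), (6, -3)).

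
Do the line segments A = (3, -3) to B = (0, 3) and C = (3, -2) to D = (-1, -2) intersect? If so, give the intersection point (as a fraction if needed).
Yes; intersection at (5/2, -2) (t = 1/6 on AB, s = 1/8 on CD)

Parametrize AB as A + t(B − A) = (3 + -3 t, -3 + 6 t) and CD as C + s(D − C) = (3 + -4 s, -2 + 0 s). Solve the linear system for (t, s). Determinant = -24 ≠ 0, so a unique intersection of the containing lines exists. Solution: t = 1/6, s = 1/8 — both in [0, 1], so the segments cross. Intersection point: (5/2, -2).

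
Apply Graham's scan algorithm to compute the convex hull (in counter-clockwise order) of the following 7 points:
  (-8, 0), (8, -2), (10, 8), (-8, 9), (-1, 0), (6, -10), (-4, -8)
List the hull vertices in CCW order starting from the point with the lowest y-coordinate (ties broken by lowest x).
Hull (CCW) = [(6, -10), (8, -2), (10, 8), (-8, 9), (-8, 0), (-4, -8)]

Graham scan procedure:
  1. Find the pivot p₀ = point with lowest y (tie → lowest x): (6, -10).
  2. Sort the remaining points by polar angle around p₀.
  3. Walk through sorted points, maintaining a stack; pop the top while the last three entries make a non-left turn (cross product ≤ 0).
  4. Final stack is the convex hull in CCW order: (6, -10), (8, -2), (10, 8), (-8, 9), (-8, 0), (-4, -8).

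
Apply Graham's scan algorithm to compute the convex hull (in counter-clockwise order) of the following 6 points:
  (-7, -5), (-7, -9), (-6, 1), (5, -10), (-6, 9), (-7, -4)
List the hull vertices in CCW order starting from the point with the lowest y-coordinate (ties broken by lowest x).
Hull (CCW) = [(5, -10), (-6, 9), (-7, -4), (-7, -9)]

Graham scan procedure:
  1. Find the pivot p₀ = point with lowest y (tie → lowest x): (5, -10).
  2. Sort the remaining points by polar angle around p₀.
  3. Walk through sorted points, maintaining a stack; pop the top while the last three entries make a non-left turn (cross product ≤ 0).
  4. Final stack is the convex hull in CCW order: (5, -10), (-6, 9), (-7, -4), (-7, -9).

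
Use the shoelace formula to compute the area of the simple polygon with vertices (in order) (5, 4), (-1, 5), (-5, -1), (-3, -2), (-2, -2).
Area = 33

Shoelace formula: Area = (1/2) |Σ_i (x_i · y_{i+1} − x_{i+1} · y_i)| (indices mod n). Compute each cross term:
  (5)(5) − (-1)(4) = 29
  (-1)(-1) − (-5)(5) = 26
  (-5)(-2) − (-3)(-1) = 7
  (-3)(-2) − (-2)(-2) = 2
  (-2)(4) − (5)(-2) = 2
Sum = 66, so (signed) Area = 66/2 = 33, |Area| = 33.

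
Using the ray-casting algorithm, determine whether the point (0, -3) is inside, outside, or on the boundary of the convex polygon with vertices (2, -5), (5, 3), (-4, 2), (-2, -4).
The point (0, -3) lies strictly inside the polygon

Cast a horizontal ray to the right from the query point and count how many polygon edges it crosses (each edge strictly once or zero times, handled with the usual half-open convention). 
Parity of crossings → odd ⇒ inside.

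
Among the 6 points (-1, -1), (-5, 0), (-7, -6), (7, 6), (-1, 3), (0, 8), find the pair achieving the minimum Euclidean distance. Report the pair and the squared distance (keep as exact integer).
Pair = ((-1, -1), (-1, 3)); squared distance = 16

Compute all C(6, 2) = 15 pairwise squared distances (x_i − x_j)² + (y_i − y_j)². The minimum is 16, attained by the pair ((-1, -1), (-1, 3)).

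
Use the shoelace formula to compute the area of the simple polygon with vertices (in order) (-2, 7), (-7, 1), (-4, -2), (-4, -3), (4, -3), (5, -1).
Area = 137/2

Shoelace formula: Area = (1/2) |Σ_i (x_i · y_{i+1} − x_{i+1} · y_i)| (indices mod n). Compute each cross term:
  (-2)(1) − (-7)(7) = 47
  (-7)(-2) − (-4)(1) = 18
  (-4)(-3) − (-4)(-2) = 4
  (-4)(-3) − (4)(-3) = 24
  (4)(-1) − (5)(-3) = 11
  (5)(7) − (-2)(-1) = 33
Sum = 137, so (signed) Area = 137/2 = 137/2, |Area| = 137/2.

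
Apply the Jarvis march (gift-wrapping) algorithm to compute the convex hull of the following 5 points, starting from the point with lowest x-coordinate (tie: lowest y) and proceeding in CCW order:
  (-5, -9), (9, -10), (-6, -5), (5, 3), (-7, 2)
Hull (CCW) = [(-7, 2), (-6, -5), (-5, -9), (9, -10), (5, 3)]

Jarvis march: at each step, from the current hull vertex p, select the next vertex q as the point such that every other point lies strictly to the left of (or on) the directed line p → q. (Equivalently: for every other point r, the cross product (q − p) × (r − p) ≥ 0.)
Starting point (lowest x, tie lowest y): (-7, 2). Wrap until returning to start. Resulting hull: (-7, 2), (-6, -5), (-5, -9), (9, -10), (5, 3).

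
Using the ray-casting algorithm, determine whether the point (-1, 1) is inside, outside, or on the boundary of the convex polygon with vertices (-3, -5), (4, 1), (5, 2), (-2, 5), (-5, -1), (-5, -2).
The point (-1, 1) lies strictly inside the polygon

Cast a horizontal ray to the right from the query point and count how many polygon edges it crosses (each edge strictly once or zero times, handled with the usual half-open convention). 
Parity of crossings → odd ⇒ inside.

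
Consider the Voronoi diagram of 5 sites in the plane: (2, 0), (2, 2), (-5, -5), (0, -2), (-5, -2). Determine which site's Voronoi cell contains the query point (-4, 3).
Nearest site = (-5, -2)

The Voronoi cell of site s contains exactly those query points closer to s than to any other site. Compute squared distances from q = (-4, 3) to each site:
  (-5 − -4)² + (-2 − 3)² = 26
  (2 − -4)² + (2 − 3)² = 37
  (0 − -4)² + (-2 − 3)² = 41
  (2 − -4)² + (0 − 3)² = 45
  (-5 − -4)² + (-5 − 3)² = 65
Minimum is attained by (-5, -2), so q lies in its Voronoi cell.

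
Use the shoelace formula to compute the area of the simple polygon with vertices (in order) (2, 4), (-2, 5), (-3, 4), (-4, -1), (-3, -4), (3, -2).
Area = 91/2

Shoelace formula: Area = (1/2) |Σ_i (x_i · y_{i+1} − x_{i+1} · y_i)| (indices mod n). Compute each cross term:
  (2)(5) − (-2)(4) = 18
  (-2)(4) − (-3)(5) = 7
  (-3)(-1) − (-4)(4) = 19
  (-4)(-4) − (-3)(-1) = 13
  (-3)(-2) − (3)(-4) = 18
  (3)(4) − (2)(-2) = 16
Sum = 91, so (signed) Area = 91/2 = 91/2, |Area| = 91/2.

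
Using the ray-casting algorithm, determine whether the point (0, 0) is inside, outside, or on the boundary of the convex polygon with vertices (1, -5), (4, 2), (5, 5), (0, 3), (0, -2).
The point (0, 0) lies on the polygon boundary

Boundary check: the query satisfies the collinearity and bounding-box conditions for some polygon edge, so it lies exactly on the boundary.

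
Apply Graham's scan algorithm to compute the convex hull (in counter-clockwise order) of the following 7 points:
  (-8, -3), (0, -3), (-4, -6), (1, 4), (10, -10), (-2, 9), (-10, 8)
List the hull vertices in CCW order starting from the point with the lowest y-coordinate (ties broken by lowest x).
Hull (CCW) = [(10, -10), (-2, 9), (-10, 8), (-8, -3), (-4, -6)]

Graham scan procedure:
  1. Find the pivot p₀ = point with lowest y (tie → lowest x): (10, -10).
  2. Sort the remaining points by polar angle around p₀.
  3. Walk through sorted points, maintaining a stack; pop the top while the last three entries make a non-left turn (cross product ≤ 0).
  4. Final stack is the convex hull in CCW order: (10, -10), (-2, 9), (-10, 8), (-8, -3), (-4, -6).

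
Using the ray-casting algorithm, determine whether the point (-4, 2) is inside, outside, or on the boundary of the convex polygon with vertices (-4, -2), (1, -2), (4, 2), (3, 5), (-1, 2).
The point (-4, 2) lies strictly outside the polygon

Cast a horizontal ray to the right from the query point and count how many polygon edges it crosses (each edge strictly once or zero times, handled with the usual half-open convention). 
Parity of crossings → even ⇒ outside.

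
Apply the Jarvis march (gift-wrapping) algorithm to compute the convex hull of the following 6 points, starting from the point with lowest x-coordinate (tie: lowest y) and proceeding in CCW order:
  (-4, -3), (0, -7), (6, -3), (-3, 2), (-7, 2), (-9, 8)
Hull (CCW) = [(-9, 8), (-7, 2), (-4, -3), (0, -7), (6, -3)]

Jarvis march: at each step, from the current hull vertex p, select the next vertex q as the point such that every other point lies strictly to the left of (or on) the directed line p → q. (Equivalently: for every other point r, the cross product (q − p) × (r − p) ≥ 0.)
Starting point (lowest x, tie lowest y): (-9, 8). Wrap until returning to start. Resulting hull: (-9, 8), (-7, 2), (-4, -3), (0, -7), (6, -3).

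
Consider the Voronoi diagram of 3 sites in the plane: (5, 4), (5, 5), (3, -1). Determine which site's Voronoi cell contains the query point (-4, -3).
Nearest site = (3, -1)

The Voronoi cell of site s contains exactly those query points closer to s than to any other site. Compute squared distances from q = (-4, -3) to each site:
  (3 − -4)² + (-1 − -3)² = 53
  (5 − -4)² + (4 − -3)² = 130
  (5 − -4)² + (5 − -3)² = 145
Minimum is attained by (3, -1), so q lies in its Voronoi cell.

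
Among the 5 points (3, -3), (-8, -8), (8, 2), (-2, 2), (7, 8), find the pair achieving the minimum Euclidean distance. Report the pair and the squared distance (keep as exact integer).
Pair = ((8, 2), (7, 8)); squared distance = 37

Compute all C(5, 2) = 10 pairwise squared distances (x_i − x_j)² + (y_i − y_j)². The minimum is 37, attained by the pair ((8, 2), (7, 8)).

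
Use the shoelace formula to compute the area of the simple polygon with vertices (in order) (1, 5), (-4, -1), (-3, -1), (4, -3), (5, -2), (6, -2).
Area = 37

Shoelace formula: Area = (1/2) |Σ_i (x_i · y_{i+1} − x_{i+1} · y_i)| (indices mod n). Compute each cross term:
  (1)(-1) − (-4)(5) = 19
  (-4)(-1) − (-3)(-1) = 1
  (-3)(-3) − (4)(-1) = 13
  (4)(-2) − (5)(-3) = 7
  (5)(-2) − (6)(-2) = 2
  (6)(5) − (1)(-2) = 32
Sum = 74, so (signed) Area = 74/2 = 37, |Area| = 37.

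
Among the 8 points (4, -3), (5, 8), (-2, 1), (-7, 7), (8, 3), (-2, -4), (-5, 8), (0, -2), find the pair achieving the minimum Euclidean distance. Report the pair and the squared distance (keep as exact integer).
Pair = ((-7, 7), (-5, 8)); squared distance = 5

Compute all C(8, 2) = 28 pairwise squared distances (x_i − x_j)² + (y_i − y_j)². The minimum is 5, attained by the pair ((-7, 7), (-5, 8)).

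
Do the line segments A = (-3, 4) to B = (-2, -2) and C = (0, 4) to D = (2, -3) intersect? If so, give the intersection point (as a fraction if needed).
No (intersection of containing lines falls outside at least one segment)

Parametrize and solve: t = -21/5, s = -18/5. At least one of these is outside [0, 1], so the segments do not intersect.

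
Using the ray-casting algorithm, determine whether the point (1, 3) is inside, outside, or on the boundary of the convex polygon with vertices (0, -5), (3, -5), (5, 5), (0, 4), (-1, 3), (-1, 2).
The point (1, 3) lies strictly inside the polygon

Cast a horizontal ray to the right from the query point and count how many polygon edges it crosses (each edge strictly once or zero times, handled with the usual half-open convention). 
Parity of crossings → odd ⇒ inside.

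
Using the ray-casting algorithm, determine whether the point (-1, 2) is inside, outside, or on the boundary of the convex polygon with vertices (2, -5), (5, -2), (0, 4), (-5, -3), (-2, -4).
The point (-1, 2) lies strictly inside the polygon

Cast a horizontal ray to the right from the query point and count how many polygon edges it crosses (each edge strictly once or zero times, handled with the usual half-open convention). 
Parity of crossings → odd ⇒ inside.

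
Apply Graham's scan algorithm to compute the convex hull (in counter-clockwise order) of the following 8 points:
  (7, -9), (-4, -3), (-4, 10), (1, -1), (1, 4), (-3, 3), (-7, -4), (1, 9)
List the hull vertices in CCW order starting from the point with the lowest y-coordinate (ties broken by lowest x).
Hull (CCW) = [(7, -9), (1, 9), (-4, 10), (-7, -4)]

Graham scan procedure:
  1. Find the pivot p₀ = point with lowest y (tie → lowest x): (7, -9).
  2. Sort the remaining points by polar angle around p₀.
  3. Walk through sorted points, maintaining a stack; pop the top while the last three entries make a non-left turn (cross product ≤ 0).
  4. Final stack is the convex hull in CCW order: (7, -9), (1, 9), (-4, 10), (-7, -4).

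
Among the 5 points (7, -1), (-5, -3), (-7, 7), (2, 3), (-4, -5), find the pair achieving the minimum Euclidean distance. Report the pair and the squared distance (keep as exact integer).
Pair = ((-5, -3), (-4, -5)); squared distance = 5

Compute all C(5, 2) = 10 pairwise squared distances (x_i − x_j)² + (y_i − y_j)². The minimum is 5, attained by the pair ((-5, -3), (-4, -5)).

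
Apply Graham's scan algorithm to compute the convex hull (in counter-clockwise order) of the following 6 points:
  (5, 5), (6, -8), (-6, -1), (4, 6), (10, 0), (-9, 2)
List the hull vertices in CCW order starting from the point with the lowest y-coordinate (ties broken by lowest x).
Hull (CCW) = [(6, -8), (10, 0), (4, 6), (-9, 2), (-6, -1)]

Graham scan procedure:
  1. Find the pivot p₀ = point with lowest y (tie → lowest x): (6, -8).
  2. Sort the remaining points by polar angle around p₀.
  3. Walk through sorted points, maintaining a stack; pop the top while the last three entries make a non-left turn (cross product ≤ 0).
  4. Final stack is the convex hull in CCW order: (6, -8), (10, 0), (4, 6), (-9, 2), (-6, -1).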